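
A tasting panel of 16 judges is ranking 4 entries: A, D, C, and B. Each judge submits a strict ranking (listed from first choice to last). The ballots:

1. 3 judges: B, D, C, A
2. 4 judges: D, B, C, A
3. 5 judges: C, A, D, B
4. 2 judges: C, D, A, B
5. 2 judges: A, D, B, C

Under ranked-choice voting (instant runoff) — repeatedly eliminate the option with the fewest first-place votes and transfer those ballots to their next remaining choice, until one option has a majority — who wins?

Round 1: A 2, D 4, C 7, B 3. Eliminate A.
Round 2: D 6, C 7, B 3. Eliminate B.
Round 3: D 9, C 7. D has a majority.

D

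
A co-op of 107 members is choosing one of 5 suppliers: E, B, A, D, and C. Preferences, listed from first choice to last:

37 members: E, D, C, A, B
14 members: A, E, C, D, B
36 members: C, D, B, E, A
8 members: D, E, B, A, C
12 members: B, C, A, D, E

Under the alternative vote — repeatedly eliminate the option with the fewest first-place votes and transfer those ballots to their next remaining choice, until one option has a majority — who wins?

E

Round 1: E 37, B 12, A 14, D 8, C 36. Eliminate D.
Round 2: E 45, B 12, A 14, C 36. Eliminate B.
Round 3: E 45, A 14, C 48. Eliminate A.
Round 4: E 59, C 48. E has a majority.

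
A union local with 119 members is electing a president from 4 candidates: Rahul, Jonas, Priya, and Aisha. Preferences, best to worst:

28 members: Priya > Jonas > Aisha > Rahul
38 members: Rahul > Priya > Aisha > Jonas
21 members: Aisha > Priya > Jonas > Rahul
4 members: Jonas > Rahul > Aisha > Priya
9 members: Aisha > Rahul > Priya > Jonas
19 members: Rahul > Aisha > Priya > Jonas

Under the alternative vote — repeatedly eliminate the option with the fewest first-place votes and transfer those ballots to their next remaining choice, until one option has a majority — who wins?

Rahul

Round 1: Rahul 57, Jonas 4, Priya 28, Aisha 30. Eliminate Jonas.
Round 2: Rahul 61, Priya 28, Aisha 30. Rahul has a majority.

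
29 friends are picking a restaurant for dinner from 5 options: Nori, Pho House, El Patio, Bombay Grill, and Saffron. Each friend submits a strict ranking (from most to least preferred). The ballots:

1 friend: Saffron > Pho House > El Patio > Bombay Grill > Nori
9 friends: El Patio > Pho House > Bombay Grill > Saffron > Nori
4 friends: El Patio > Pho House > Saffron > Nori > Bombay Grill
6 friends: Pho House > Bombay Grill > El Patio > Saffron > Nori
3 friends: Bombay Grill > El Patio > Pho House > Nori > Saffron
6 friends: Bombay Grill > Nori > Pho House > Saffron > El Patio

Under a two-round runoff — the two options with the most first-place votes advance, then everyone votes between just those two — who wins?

Round 1 first-place votes: Nori 0, Pho House 6, El Patio 13, Bombay Grill 9, Saffron 1.
El Patio and Bombay Grill advance.
Runoff: El Patio is preferred to Bombay Grill by 14 voters; Bombay Grill by 15.
Bombay Grill wins the runoff.

Bombay Grill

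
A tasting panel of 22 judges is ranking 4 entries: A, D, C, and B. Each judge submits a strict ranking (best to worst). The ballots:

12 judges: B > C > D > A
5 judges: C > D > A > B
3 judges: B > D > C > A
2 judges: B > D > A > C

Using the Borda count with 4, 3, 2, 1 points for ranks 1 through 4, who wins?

B

A: 12·1 + 5·2 + 3·1 + 2·2 = 29
D: 12·2 + 5·3 + 3·3 + 2·3 = 54
C: 12·3 + 5·4 + 3·2 + 2·1 = 64
B: 12·4 + 5·1 + 3·4 + 2·4 = 73
B has the highest Borda score (73).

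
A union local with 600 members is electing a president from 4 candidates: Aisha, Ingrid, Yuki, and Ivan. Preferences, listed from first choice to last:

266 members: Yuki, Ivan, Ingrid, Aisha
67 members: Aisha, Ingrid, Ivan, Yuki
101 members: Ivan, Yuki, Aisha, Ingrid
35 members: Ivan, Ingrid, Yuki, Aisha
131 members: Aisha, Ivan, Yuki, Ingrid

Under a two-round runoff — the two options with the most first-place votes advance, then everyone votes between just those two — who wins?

Yuki

Round 1 first-place votes: Aisha 198, Ingrid 0, Yuki 266, Ivan 136.
Yuki and Aisha advance.
Runoff: Yuki is preferred to Aisha by 402 voters; Aisha by 198.
Yuki wins the runoff.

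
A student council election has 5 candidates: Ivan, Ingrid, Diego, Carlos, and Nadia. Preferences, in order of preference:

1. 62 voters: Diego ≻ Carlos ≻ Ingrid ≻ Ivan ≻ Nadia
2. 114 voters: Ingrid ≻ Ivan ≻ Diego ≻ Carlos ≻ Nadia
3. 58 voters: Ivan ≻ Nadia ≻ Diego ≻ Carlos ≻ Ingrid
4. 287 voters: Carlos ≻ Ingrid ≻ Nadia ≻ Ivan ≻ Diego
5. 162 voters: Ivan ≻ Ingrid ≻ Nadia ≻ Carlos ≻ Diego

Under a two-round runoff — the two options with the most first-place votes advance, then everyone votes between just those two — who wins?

Carlos

Round 1 first-place votes: Ivan 220, Ingrid 114, Diego 62, Carlos 287, Nadia 0.
Carlos and Ivan advance.
Runoff: Carlos is preferred to Ivan by 349 voters; Ivan by 334.
Carlos wins the runoff.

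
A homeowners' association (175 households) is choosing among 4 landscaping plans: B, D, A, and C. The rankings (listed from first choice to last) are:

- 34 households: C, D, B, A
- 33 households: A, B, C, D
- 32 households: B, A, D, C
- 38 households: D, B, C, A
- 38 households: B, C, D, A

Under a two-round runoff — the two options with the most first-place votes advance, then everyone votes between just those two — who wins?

B

Round 1 first-place votes: B 70, D 38, A 33, C 34.
B and D advance.
Runoff: B is preferred to D by 103 voters; D by 72.
B wins the runoff.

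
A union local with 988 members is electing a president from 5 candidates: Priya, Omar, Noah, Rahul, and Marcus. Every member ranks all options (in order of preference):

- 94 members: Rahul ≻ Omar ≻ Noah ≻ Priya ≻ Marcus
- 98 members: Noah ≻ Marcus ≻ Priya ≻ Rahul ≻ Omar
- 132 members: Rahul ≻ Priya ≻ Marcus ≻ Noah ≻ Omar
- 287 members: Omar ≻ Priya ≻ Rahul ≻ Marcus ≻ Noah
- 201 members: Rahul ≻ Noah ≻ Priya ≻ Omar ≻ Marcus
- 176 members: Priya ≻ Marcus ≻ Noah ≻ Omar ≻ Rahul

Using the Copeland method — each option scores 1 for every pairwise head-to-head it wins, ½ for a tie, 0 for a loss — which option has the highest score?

Priya

Priya: beats Omar, Noah, Rahul, and Marcus → score 4.
Omar: beats Marcus; loses to Priya, Noah, and Rahul → score 1.
Noah: beats Omar; loses to Priya, Rahul, and Marcus → score 1.
Rahul: beats Omar, Noah, and Marcus; loses to Priya → score 3.
Marcus: beats Noah; loses to Priya, Omar, and Rahul → score 1.
Priya has the best pairwise record.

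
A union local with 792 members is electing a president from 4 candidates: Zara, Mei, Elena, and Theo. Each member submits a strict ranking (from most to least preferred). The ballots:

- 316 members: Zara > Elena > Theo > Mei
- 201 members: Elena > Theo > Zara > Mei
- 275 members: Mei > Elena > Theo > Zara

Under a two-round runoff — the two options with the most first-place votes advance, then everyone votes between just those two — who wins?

Round 1 first-place votes: Zara 316, Mei 275, Elena 201, Theo 0.
Zara and Mei advance.
Runoff: Zara is preferred to Mei by 517 voters; Mei by 275.
Zara wins the runoff.

Zara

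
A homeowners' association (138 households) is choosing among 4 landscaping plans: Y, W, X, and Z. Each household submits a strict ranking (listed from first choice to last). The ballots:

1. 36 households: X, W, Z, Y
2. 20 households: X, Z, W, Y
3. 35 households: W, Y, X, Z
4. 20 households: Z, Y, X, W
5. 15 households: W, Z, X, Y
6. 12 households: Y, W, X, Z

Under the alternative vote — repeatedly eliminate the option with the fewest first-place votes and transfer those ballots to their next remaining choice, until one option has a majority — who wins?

Round 1: Y 12, W 50, X 56, Z 20. Eliminate Y.
Round 2: W 62, X 56, Z 20. Eliminate Z.
Round 3: W 62, X 76. X has a majority.

X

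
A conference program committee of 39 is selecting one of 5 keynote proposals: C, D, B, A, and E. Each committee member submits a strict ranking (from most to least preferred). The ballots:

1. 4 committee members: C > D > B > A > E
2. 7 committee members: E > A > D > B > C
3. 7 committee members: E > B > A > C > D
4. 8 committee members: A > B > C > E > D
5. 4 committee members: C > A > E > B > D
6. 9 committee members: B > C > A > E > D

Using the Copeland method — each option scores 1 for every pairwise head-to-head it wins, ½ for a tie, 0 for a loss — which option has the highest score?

C: beats D and E; loses to B and A → score 2.
D: loses to C, B, A, and E → score 0.
B: beats C, D, A, and E → score 4.
A: beats C, D, and E; loses to B → score 3.
E: beats D; loses to C, B, and A → score 1.
B has the best pairwise record.

B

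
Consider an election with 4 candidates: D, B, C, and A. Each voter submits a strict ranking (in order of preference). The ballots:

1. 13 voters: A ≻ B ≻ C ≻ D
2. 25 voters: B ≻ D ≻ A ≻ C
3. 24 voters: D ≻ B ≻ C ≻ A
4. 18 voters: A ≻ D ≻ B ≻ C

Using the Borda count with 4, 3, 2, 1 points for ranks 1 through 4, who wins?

D: 13·1 + 25·3 + 24·4 + 18·3 = 238
B: 13·3 + 25·4 + 24·3 + 18·2 = 247
C: 13·2 + 25·1 + 24·2 + 18·1 = 117
A: 13·4 + 25·2 + 24·1 + 18·4 = 198
B has the highest Borda score (247).

B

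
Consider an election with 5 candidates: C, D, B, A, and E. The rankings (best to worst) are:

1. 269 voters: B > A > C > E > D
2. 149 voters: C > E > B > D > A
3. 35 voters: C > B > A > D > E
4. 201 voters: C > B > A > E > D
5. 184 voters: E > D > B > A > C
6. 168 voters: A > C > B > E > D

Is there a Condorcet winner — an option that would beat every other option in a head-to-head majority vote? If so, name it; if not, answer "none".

none

Checking pairwise contests:
A beats C 621–385.
C beats D 822–184.
C beats B 553–453.
B beats A 838–168.
C beats E 822–184.
Every option loses at least one head-to-head, so there is no Condorcet winner.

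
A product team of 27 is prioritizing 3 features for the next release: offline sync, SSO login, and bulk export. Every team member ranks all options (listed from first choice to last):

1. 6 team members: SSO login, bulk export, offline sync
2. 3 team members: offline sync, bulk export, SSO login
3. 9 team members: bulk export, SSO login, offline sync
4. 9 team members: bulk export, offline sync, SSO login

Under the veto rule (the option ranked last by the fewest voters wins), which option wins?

Last-place votes: offline sync 15, SSO login 12, bulk export 0.
bulk export is ranked last by the fewest voters, so bulk export wins.

bulk export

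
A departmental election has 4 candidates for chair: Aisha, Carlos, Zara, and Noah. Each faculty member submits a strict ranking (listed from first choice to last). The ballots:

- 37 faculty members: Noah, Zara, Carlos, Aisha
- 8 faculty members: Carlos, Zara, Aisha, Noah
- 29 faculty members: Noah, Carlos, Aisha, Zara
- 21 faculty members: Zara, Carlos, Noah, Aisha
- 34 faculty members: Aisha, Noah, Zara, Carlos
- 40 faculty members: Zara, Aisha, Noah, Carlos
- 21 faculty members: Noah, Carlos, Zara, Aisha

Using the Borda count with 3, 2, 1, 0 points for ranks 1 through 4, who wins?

Noah

Aisha: 37·0 + 8·1 + 29·1 + 21·0 + 34·3 + 40·2 + 21·0 = 219
Carlos: 37·1 + 8·3 + 29·2 + 21·2 + 34·0 + 40·0 + 21·2 = 203
Zara: 37·2 + 8·2 + 29·0 + 21·3 + 34·1 + 40·3 + 21·1 = 328
Noah: 37·3 + 8·0 + 29·3 + 21·1 + 34·2 + 40·1 + 21·3 = 390
Noah has the highest Borda score (390).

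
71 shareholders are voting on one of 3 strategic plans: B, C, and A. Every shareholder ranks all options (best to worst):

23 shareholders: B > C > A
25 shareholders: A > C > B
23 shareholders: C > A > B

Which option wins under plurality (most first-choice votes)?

First-place votes: B 23, C 23, A 25.
A has the most first-place votes.

A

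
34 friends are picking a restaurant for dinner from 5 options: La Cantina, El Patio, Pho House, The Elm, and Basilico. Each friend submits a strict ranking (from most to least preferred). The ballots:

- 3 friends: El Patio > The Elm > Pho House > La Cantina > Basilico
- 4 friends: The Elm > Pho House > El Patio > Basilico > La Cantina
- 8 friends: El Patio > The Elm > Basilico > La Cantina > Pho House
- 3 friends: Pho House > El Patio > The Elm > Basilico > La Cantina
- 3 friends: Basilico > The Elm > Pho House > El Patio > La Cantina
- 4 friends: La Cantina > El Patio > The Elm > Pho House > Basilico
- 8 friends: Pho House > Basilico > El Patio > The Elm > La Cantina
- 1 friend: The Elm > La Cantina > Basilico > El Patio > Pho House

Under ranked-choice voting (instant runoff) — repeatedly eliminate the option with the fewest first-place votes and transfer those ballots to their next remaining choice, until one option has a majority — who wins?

Round 1: La Cantina 4, El Patio 11, Pho House 11, The Elm 5, Basilico 3. Eliminate Basilico.
Round 2: La Cantina 4, El Patio 11, Pho House 11, The Elm 8. Eliminate La Cantina.
Round 3: El Patio 15, Pho House 11, The Elm 8. Eliminate The Elm.
Round 4: El Patio 16, Pho House 18. Pho House has a majority.

Pho House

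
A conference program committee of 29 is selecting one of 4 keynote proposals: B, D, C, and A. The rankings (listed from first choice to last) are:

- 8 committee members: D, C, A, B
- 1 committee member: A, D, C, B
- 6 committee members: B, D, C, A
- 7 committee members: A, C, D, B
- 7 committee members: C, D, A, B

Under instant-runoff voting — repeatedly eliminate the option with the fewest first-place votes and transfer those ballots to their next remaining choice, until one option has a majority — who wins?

Round 1: B 6, D 8, C 7, A 8. Eliminate B.
Round 2: D 14, C 7, A 8. Eliminate C.
Round 3: D 21, A 8. D has a majority.

D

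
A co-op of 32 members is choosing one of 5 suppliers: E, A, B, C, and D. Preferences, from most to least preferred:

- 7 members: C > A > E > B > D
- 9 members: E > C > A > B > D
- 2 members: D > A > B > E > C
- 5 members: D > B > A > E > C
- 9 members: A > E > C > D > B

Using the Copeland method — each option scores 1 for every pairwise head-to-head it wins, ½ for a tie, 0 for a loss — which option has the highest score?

E: beats B, C, and D; loses to A → score 3.
A: beats E, B, and D; ties C → score 3.5.
B: ties D; loses to E, A, and C → score 0.5.
C: beats B and D; ties A; loses to E → score 2.5.
D: ties B; loses to E, A, and C → score 0.5.
A has the best pairwise record.

A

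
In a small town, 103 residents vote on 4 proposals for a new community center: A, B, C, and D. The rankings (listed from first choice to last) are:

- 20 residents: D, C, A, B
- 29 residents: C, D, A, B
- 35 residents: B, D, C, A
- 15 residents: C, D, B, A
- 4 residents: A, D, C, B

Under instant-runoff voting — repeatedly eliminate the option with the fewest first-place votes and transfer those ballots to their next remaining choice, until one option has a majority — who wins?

Round 1: A 4, B 35, C 44, D 20. Eliminate A.
Round 2: B 35, C 44, D 24. Eliminate D.
Round 3: B 35, C 68. C has a majority.

C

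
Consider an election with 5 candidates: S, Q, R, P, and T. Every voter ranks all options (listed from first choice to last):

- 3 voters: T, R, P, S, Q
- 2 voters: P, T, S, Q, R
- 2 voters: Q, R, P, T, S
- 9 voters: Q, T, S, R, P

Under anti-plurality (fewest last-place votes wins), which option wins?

Last-place votes: S 2, Q 3, R 2, P 9, T 0.
T is ranked last by the fewest voters, so T wins.

T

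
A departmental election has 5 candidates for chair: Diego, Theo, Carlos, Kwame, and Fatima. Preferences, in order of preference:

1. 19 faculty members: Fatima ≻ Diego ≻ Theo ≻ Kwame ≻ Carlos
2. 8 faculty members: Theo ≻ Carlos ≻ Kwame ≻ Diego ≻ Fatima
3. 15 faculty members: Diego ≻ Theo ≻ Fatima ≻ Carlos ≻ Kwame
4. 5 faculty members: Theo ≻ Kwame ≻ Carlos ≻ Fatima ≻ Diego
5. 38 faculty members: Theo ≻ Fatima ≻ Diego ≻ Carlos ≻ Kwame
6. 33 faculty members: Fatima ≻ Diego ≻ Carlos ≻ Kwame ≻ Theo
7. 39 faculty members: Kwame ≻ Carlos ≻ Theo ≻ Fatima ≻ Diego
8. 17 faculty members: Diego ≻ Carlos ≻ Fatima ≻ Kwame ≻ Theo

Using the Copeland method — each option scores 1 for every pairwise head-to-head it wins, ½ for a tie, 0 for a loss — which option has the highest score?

Diego: beats Carlos and Kwame; loses to Theo and Fatima → score 2.
Theo: beats Diego and Fatima; loses to Carlos and Kwame → score 2.
Carlos: beats Theo and Kwame; loses to Diego and Fatima → score 2.
Kwame: beats Theo; loses to Diego, Carlos, and Fatima → score 1.
Fatima: beats Diego, Carlos, and Kwame; loses to Theo → score 3.
Fatima has the best pairwise record.

Fatima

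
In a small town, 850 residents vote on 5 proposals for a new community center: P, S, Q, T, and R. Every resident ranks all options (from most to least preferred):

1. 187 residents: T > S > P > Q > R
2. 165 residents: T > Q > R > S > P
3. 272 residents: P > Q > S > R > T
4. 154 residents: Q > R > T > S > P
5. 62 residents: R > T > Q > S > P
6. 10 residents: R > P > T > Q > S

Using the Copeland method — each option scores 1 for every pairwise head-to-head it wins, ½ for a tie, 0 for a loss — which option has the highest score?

P: beats Q and R; loses to S and T → score 2.
S: beats P and R; loses to Q and T → score 2.
Q: beats S, T, and R; loses to P → score 3.
T: beats P and S; loses to Q and R → score 2.
R: beats T; loses to P, S, and Q → score 1.
Q has the best pairwise record.

Q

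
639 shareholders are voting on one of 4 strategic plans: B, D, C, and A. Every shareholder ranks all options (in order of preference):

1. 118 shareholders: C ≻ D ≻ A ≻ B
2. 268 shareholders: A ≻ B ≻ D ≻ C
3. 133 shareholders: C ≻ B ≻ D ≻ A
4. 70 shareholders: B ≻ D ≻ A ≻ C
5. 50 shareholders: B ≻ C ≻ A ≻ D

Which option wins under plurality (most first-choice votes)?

First-place votes: B 120, D 0, C 251, A 268.
A has the most first-place votes.

A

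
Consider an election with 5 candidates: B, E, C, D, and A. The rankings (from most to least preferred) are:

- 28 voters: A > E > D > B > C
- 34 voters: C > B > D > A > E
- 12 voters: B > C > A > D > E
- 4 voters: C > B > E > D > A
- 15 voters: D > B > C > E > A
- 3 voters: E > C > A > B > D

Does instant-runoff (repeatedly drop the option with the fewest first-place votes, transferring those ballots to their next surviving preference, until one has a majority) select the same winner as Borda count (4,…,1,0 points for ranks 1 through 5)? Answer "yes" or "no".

no

Instant-runoff — R1 B 12, E 3, C 38, D 15, A 28 (E out); R2 B 12, C 41, D 15, A 28 (B out); R3 C 53, D 15, A 28 (C winner). Winner: C.
Borda — scores: B 238, E 119, C 227, D 200, A 176. Winner: B.
The two methods disagree.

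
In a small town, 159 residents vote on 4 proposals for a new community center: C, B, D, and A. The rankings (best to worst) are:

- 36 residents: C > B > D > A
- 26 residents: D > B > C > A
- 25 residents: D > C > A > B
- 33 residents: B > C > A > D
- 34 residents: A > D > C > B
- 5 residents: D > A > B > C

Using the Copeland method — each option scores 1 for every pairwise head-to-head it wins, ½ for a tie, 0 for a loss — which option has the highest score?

D

C: beats B and A; loses to D → score 2.
B: beats A; loses to C and D → score 1.
D: beats C, B, and A → score 3.
A: loses to C, B, and D → score 0.
D has the best pairwise record.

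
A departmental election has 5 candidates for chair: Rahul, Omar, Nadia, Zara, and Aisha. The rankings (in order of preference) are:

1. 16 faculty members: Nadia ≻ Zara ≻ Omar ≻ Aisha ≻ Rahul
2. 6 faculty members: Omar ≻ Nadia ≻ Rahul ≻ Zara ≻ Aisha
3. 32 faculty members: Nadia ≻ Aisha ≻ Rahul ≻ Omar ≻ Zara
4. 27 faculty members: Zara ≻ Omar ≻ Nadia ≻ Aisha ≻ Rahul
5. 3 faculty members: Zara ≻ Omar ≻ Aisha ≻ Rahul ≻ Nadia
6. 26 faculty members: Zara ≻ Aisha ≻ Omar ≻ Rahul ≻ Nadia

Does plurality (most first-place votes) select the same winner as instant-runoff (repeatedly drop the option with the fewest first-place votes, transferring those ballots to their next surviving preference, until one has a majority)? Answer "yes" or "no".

yes

Plurality — first-place votes: Rahul 0, Omar 6, Nadia 48, Zara 56, Aisha 0. Winner: Zara.
Instant-runoff — R1 Rahul 0, Omar 6, Nadia 48, Zara 56, Aisha 0 (Zara winner). Winner: Zara.
The two methods agree.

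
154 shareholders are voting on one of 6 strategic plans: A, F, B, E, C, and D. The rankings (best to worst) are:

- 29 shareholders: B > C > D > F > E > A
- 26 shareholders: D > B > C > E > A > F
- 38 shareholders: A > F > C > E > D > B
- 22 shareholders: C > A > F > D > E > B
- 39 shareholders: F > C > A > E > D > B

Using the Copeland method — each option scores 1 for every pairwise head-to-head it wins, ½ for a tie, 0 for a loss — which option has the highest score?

A: beats F, B, E, and D; loses to C → score 4.
F: beats B, E, and D; ties C; loses to A → score 3.5.
B: loses to A, F, E, C, and D → score 0.
E: beats B; ties D; loses to A, F, and C → score 1.5.
C: beats A, B, E, and D; ties F → score 4.5.
D: beats B; ties E; loses to A, F, and C → score 1.5.
C has the best pairwise record.

C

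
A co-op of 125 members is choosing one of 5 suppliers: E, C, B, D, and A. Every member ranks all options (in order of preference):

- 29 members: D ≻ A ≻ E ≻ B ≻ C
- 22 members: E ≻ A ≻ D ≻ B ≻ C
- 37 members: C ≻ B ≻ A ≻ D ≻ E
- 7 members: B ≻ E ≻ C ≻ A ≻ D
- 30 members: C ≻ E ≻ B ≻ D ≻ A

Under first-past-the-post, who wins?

C

First-place votes: E 22, C 67, B 7, D 29, A 0.
C has the most first-place votes.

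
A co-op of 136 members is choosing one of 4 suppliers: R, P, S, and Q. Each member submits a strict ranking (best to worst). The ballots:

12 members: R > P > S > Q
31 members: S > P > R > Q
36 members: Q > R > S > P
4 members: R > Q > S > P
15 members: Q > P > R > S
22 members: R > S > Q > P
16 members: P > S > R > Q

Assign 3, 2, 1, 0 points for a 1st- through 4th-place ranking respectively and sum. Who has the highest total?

R: 12·3 + 31·1 + 36·2 + 4·3 + 15·1 + 22·3 + 16·1 = 248
P: 12·2 + 31·2 + 36·0 + 4·0 + 15·2 + 22·0 + 16·3 = 164
S: 12·1 + 31·3 + 36·1 + 4·1 + 15·0 + 22·2 + 16·2 = 221
Q: 12·0 + 31·0 + 36·3 + 4·2 + 15·3 + 22·1 + 16·0 = 183
R has the highest Borda score (248).

R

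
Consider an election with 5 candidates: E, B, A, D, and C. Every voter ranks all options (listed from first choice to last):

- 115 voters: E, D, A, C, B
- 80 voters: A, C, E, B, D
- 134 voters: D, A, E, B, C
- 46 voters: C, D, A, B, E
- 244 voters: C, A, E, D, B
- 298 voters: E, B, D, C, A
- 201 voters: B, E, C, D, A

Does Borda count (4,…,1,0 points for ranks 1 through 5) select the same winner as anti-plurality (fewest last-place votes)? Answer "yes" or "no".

Borda — scores: E 3171, B 1958, A 1776, D 2060, C 2215. Winner: E.
Anti-plurality — last-place votes: E 46, B 359, A 499, D 80, C 134. Winner: E.
The two methods agree.

yes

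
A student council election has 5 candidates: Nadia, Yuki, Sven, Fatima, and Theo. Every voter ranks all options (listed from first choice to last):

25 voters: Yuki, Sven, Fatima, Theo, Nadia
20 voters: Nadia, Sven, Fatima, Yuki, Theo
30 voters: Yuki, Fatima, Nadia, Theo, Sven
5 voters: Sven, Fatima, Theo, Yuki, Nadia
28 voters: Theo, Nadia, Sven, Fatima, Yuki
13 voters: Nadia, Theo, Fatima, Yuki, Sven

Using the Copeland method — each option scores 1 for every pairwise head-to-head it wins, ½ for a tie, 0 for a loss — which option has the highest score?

Nadia

Nadia: beats Yuki, Sven, Fatima, and Theo → score 4.
Yuki: beats Sven and Theo; loses to Nadia and Fatima → score 2.
Sven: beats Fatima; loses to Nadia, Yuki, and Theo → score 1.
Fatima: beats Yuki and Theo; loses to Nadia and Sven → score 2.
Theo: beats Sven; loses to Nadia, Yuki, and Fatima → score 1.
Nadia has the best pairwise record.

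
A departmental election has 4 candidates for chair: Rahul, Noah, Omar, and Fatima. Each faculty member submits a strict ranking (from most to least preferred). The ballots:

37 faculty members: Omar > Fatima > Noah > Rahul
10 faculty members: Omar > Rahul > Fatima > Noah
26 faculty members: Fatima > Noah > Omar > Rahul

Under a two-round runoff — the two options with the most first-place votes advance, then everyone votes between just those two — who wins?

Omar

Round 1 first-place votes: Rahul 0, Noah 0, Omar 47, Fatima 26.
Omar and Fatima advance.
Runoff: Omar is preferred to Fatima by 47 voters; Fatima by 26.
Omar wins the runoff.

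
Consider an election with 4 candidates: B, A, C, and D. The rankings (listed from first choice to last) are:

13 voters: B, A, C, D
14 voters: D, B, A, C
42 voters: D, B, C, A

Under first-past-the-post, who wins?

D

First-place votes: B 13, A 0, C 0, D 56.
D has the most first-place votes.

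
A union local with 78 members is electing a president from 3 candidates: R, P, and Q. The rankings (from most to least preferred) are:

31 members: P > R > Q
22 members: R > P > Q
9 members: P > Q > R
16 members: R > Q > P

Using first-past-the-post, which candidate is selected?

First-place votes: R 38, P 40, Q 0.
P has the most first-place votes.

P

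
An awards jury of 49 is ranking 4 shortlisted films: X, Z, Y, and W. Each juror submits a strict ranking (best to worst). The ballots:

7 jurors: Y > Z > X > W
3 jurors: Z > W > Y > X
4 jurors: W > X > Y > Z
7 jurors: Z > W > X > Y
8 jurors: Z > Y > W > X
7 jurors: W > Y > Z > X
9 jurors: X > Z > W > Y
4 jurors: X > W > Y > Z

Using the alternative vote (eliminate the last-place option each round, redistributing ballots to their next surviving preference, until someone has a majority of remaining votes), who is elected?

Z

Round 1: X 13, Z 18, Y 7, W 11. Eliminate Y.
Round 2: X 13, Z 25, W 11. Z has a majority.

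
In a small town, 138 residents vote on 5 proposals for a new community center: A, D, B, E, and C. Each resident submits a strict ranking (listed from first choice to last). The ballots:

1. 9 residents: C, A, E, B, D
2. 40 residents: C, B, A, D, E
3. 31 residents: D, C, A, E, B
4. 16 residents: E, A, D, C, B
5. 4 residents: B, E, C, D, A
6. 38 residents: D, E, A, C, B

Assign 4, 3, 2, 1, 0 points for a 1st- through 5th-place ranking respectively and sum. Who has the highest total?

A: 9·3 + 40·2 + 31·2 + 16·3 + 4·0 + 38·2 = 293
D: 9·0 + 40·1 + 31·4 + 16·2 + 4·1 + 38·4 = 352
B: 9·1 + 40·3 + 31·0 + 16·0 + 4·4 + 38·0 = 145
E: 9·2 + 40·0 + 31·1 + 16·4 + 4·3 + 38·3 = 239
C: 9·4 + 40·4 + 31·3 + 16·1 + 4·2 + 38·1 = 351
D has the highest Borda score (352).

D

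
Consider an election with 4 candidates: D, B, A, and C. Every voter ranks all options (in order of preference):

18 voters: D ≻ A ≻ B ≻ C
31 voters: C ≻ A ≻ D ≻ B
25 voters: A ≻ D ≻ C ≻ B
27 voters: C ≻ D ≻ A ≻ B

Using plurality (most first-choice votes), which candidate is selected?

First-place votes: D 18, B 0, A 25, C 58.
C has the most first-place votes.

C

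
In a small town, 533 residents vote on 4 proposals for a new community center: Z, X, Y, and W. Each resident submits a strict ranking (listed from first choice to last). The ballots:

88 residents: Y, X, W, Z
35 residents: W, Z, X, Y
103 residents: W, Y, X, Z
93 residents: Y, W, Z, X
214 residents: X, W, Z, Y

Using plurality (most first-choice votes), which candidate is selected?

First-place votes: Z 0, X 214, Y 181, W 138.
X has the most first-place votes.

X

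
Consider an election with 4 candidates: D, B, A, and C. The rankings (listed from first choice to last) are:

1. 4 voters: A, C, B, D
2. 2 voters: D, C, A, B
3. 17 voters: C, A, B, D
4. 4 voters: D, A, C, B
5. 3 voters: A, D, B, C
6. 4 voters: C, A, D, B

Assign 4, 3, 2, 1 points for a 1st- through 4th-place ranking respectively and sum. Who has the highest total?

C

D: 4·1 + 2·4 + 17·1 + 4·4 + 3·3 + 4·2 = 62
B: 4·2 + 2·1 + 17·2 + 4·1 + 3·2 + 4·1 = 58
A: 4·4 + 2·2 + 17·3 + 4·3 + 3·4 + 4·3 = 107
C: 4·3 + 2·3 + 17·4 + 4·2 + 3·1 + 4·4 = 113
C has the highest Borda score (113).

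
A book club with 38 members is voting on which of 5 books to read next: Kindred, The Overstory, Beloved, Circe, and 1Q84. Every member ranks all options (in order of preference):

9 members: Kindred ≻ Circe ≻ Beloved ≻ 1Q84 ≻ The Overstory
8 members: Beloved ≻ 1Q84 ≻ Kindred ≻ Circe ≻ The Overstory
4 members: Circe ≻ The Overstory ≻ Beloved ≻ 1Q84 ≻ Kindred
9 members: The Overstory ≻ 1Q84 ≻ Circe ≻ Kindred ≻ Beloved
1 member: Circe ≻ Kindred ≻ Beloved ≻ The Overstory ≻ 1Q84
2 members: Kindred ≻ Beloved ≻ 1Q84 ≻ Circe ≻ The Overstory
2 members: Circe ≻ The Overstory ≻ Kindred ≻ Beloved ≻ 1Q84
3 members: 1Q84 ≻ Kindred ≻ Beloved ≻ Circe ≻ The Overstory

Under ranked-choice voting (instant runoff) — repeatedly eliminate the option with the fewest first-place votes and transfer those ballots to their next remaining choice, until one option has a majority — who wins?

Round 1: Kindred 11, The Overstory 9, Beloved 8, Circe 7, 1Q84 3. Eliminate 1Q84.
Round 2: Kindred 14, The Overstory 9, Beloved 8, Circe 7. Eliminate Circe.
Round 3: Kindred 15, The Overstory 15, Beloved 8. Eliminate Beloved.
Round 4: Kindred 23, The Overstory 15. Kindred has a majority.

Kindred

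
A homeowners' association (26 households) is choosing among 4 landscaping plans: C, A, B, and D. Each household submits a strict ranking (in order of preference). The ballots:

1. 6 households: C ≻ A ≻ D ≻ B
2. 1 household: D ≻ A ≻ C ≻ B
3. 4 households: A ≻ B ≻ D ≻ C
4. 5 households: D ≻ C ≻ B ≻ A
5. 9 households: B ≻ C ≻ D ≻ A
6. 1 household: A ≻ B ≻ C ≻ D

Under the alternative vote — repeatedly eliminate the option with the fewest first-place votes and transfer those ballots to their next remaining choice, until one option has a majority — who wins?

Round 1: C 6, A 5, B 9, D 6. Eliminate A.
Round 2: C 6, B 14, D 6. B has a majority.

B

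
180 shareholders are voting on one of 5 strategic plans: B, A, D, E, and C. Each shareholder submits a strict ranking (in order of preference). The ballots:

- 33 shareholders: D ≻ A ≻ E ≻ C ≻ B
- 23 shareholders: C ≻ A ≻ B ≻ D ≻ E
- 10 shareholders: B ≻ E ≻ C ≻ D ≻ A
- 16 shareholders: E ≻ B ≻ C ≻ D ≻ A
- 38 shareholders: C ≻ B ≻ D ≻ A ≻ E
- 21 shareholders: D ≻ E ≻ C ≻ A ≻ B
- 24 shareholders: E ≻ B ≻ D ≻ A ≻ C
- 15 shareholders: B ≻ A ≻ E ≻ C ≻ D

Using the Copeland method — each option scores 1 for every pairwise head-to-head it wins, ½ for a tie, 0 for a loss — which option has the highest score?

B: beats A and D; loses to E and C → score 2.
A: beats E; loses to B, D, and C → score 1.
D: beats A and E; loses to B and C → score 2.
E: beats B and C; loses to A and D → score 2.
C: beats B, A, and D; loses to E → score 3.
C has the best pairwise record.

C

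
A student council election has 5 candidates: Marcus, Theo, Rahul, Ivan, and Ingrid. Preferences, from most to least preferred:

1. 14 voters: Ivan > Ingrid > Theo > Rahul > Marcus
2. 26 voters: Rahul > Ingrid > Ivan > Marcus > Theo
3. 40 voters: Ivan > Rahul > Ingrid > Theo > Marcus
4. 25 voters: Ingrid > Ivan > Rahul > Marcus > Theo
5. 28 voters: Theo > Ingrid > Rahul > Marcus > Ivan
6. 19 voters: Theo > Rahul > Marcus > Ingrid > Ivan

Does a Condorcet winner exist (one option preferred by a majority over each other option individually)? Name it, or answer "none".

Checking pairwise contests:
Theo beats Marcus 101–51.
Rahul beats Theo 91–61.
Ivan beats Rahul 79–73.
Ingrid beats Ivan 98–54.
Rahul beats Ingrid 85–67.
Every option loses at least one head-to-head, so there is no Condorcet winner.

none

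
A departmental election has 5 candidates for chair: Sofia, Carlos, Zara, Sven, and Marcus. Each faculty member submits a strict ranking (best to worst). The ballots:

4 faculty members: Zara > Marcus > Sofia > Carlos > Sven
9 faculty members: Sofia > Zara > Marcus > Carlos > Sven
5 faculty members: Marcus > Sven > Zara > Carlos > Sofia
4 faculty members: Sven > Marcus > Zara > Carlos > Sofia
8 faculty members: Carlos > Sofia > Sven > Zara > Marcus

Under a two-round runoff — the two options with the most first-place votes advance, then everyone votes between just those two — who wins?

Carlos

Round 1 first-place votes: Sofia 9, Carlos 8, Zara 4, Sven 4, Marcus 5.
Sofia and Carlos advance.
Runoff: Sofia is preferred to Carlos by 13 voters; Carlos by 17.
Carlos wins the runoff.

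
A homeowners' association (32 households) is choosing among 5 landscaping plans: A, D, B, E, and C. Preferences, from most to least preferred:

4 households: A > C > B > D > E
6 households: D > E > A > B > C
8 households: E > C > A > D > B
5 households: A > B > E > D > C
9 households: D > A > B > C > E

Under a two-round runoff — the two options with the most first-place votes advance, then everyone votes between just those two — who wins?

Round 1 first-place votes: A 9, D 15, B 0, E 8, C 0.
D and A advance.
Runoff: D is preferred to A by 15 voters; A by 17.
A wins the runoff.

A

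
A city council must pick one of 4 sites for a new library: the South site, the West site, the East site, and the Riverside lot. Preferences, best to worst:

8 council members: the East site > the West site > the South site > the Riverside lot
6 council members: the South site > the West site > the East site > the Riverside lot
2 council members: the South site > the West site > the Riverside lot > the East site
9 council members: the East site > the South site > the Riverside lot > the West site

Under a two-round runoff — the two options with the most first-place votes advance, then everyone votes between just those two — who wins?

Round 1 first-place votes: the South site 8, the West site 0, the East site 17, the Riverside lot 0.
the East site and the South site advance.
Runoff: the East site is preferred to the South site by 17 voters; the South site by 8.
the East site wins the runoff.

the East site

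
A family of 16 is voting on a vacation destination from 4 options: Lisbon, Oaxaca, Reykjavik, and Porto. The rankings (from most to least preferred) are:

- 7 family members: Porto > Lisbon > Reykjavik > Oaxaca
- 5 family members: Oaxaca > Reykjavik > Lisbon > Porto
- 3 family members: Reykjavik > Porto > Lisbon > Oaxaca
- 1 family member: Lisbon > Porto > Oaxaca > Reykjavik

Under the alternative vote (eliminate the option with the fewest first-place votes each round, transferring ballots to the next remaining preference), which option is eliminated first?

Lisbon

Round 1: Lisbon 1, Oaxaca 5, Reykjavik 3, Porto 7. Eliminate Lisbon.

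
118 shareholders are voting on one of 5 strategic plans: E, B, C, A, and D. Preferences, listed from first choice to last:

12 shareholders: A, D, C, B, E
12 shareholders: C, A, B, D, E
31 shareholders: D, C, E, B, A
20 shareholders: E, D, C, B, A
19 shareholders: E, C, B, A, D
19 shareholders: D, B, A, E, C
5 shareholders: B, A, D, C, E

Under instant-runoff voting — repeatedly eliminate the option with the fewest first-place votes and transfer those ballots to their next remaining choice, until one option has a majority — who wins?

Round 1: E 39, B 5, C 12, A 12, D 50. Eliminate B.
Round 2: E 39, C 12, A 17, D 50. Eliminate C.
Round 3: E 39, A 29, D 50. Eliminate A.
Round 4: E 39, D 79. D has a majority.

D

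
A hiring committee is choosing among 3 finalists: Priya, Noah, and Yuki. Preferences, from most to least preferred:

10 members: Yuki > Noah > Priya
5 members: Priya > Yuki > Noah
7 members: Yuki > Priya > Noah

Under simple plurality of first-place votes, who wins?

Yuki

First-place votes: Priya 5, Noah 0, Yuki 17.
Yuki has the most first-place votes.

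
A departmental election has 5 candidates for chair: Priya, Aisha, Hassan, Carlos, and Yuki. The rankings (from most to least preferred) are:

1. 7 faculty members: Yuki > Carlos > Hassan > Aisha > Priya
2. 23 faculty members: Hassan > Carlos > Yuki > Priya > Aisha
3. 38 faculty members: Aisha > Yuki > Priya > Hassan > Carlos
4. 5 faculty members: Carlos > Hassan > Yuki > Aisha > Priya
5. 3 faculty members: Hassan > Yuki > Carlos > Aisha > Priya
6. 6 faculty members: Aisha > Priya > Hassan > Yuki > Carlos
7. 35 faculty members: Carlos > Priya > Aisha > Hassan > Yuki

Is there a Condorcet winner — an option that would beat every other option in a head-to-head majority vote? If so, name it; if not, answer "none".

none

Checking pairwise contests:
Aisha beats Priya 59–58.
Carlos beats Aisha 73–44.
Priya beats Hassan 79–38.
Hassan beats Carlos 70–47.
Aisha beats Yuki 79–38.
Every option loses at least one head-to-head, so there is no Condorcet winner.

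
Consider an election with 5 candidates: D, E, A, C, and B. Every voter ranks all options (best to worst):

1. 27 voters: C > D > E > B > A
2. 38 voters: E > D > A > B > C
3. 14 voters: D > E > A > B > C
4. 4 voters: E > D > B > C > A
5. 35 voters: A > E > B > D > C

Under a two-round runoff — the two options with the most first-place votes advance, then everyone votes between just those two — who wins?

E

Round 1 first-place votes: D 14, E 42, A 35, C 27, B 0.
E and A advance.
Runoff: E is preferred to A by 83 voters; A by 35.
E wins the runoff.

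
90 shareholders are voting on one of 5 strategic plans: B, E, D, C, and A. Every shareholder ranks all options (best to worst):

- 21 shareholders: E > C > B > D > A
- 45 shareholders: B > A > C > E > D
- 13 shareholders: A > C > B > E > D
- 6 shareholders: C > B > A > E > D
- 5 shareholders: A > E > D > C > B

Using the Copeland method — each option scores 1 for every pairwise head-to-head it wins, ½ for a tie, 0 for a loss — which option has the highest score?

B: beats E, D, and A; ties C → score 3.5.
E: beats D; loses to B, C, and A → score 1.
D: loses to B, E, C, and A → score 0.
C: beats E and D; ties B; loses to A → score 2.5.
A: beats E, D, and C; loses to B → score 3.
B has the best pairwise record.

B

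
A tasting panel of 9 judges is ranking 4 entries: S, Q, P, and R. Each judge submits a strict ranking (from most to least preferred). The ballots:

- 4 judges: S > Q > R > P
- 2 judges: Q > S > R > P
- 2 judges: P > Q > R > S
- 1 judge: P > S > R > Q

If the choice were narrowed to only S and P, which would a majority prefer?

S

Voters preferring S to P: 6; preferring P to S: 3.
S wins the head-to-head.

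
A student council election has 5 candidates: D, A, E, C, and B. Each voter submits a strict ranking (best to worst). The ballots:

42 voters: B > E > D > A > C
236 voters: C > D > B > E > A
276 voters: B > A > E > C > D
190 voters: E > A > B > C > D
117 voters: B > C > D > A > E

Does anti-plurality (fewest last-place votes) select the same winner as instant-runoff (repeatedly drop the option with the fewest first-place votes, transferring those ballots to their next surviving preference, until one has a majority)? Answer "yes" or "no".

Anti-plurality — last-place votes: D 466, A 236, E 117, C 42, B 0. Winner: B.
Instant-runoff — R1 D 0, A 0, E 190, C 236, B 435 (B winner). Winner: B.
The two methods agree.

yes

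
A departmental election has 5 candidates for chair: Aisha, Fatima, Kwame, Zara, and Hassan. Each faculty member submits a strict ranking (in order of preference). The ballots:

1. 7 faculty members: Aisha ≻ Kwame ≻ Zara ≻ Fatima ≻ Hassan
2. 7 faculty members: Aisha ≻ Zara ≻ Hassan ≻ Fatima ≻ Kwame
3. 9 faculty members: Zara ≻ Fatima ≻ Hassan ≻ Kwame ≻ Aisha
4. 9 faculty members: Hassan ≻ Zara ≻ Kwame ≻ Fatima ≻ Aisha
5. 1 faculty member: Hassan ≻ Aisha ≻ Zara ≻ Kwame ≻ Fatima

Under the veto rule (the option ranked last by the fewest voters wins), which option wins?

Last-place votes: Aisha 18, Fatima 1, Kwame 7, Zara 0, Hassan 7.
Zara is ranked last by the fewest voters, so Zara wins.

Zara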